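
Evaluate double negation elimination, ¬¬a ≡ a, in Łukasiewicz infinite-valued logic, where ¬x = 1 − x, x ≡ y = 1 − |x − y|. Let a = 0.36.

1.00

¬a = 1 − 0.36 = 0.64
¬¬a = 1 − 0.64 = 0.36
¬¬a ≡ a = 1 − |0.36 − 0.36| = 1 − 0.00 = 1.00
(As expected: always 1 in Ł∞ since negation is involutive.)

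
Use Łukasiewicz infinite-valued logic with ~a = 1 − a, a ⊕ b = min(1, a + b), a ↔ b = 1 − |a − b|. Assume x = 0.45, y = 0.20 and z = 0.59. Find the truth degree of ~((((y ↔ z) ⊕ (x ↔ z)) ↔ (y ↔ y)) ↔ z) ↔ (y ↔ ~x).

0.76

y ↔ z = 1 − |0.20 − 0.59| = 1 − 0.39 = 0.61
x ↔ z = 1 − |0.45 − 0.59| = 1 − 0.14 = 0.86
(y ↔ z) ⊕ (x ↔ z) = min(1, 0.61 + 0.86) = min(1, 1.47) = 1.00
y ↔ y = 1 − |0.20 − 0.20| = 1 − 0.00 = 1.00
((y ↔ z) ⊕ (x ↔ z)) ↔ (y ↔ y) = 1 − |1.00 − 1.00| = 1 − 0.00 = 1.00
(((y ↔ z) ⊕ (x ↔ z)) ↔ (y ↔ y)) ↔ z = 1 − |1.00 − 0.59| = 1 − 0.41 = 0.59
~((((y ↔ z) ⊕ (x ↔ z)) ↔ (y ↔ y)) ↔ z) = 1 − 0.59 = 0.41
~x = 1 − 0.45 = 0.55
y ↔ ~x = 1 − |0.20 − 0.55| = 1 − 0.35 = 0.65
~((((y ↔ z) ⊕ (x ↔ z)) ↔ (y ↔ y)) ↔ z) ↔ (y ↔ ~x) = 1 − |0.41 − 0.65| = 1 − 0.24 = 0.76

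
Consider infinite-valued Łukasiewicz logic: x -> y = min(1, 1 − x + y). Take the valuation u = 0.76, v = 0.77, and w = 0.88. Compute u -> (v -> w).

1.00

v -> w = min(1, 1 − 0.77 + 0.88) = min(1, 1.11) = 1.00
u -> (v -> w) = min(1, 1 − 0.76 + 1.00) = min(1, 1.24) = 1.00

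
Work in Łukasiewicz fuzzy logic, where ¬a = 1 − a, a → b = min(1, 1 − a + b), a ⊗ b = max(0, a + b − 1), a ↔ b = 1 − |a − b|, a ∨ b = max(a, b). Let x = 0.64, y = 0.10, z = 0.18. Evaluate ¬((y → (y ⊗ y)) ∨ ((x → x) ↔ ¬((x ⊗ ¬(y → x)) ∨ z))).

y ⊗ y = max(0, 0.10 + 0.10 − 1) = max(0, -0.80) = 0.00
y → (y ⊗ y) = min(1, 1 − 0.10 + 0.00) = min(1, 0.90) = 0.90
x → x = min(1, 1 − 0.64 + 0.64) = min(1, 1.00) = 1.00
y → x = min(1, 1 − 0.10 + 0.64) = min(1, 1.54) = 1.00
¬(y → x) = 1 − 1.00 = 0.00
x ⊗ ¬(y → x) = max(0, 0.64 + 0.00 − 1) = max(0, -0.36) = 0.00
(x ⊗ ¬(y → x)) ∨ z = max(0.00, 0.18) = 0.18
¬((x ⊗ ¬(y → x)) ∨ z) = 1 − 0.18 = 0.82
(x → x) ↔ ¬((x ⊗ ¬(y → x)) ∨ z) = 1 − |1.00 − 0.82| = 1 − 0.18 = 0.82
(y → (y ⊗ y)) ∨ ((x → x) ↔ ¬((x ⊗ ¬(y → x)) ∨ z)) = max(0.90, 0.82) = 0.90
¬((y → (y ⊗ y)) ∨ ((x → x) ↔ ¬((x ⊗ ¬(y → x)) ∨ z))) = 1 − 0.90 = 0.10

0.10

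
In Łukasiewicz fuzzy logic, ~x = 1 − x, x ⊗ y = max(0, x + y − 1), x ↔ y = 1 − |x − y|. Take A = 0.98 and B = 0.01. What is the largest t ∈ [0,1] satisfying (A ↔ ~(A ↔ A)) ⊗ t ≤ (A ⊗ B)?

0.98

A ↔ A = 1 − |0.98 − 0.98| = 1 − 0.00 = 1.00
~(A ↔ A) = 1 − 1.00 = 0.00
A ↔ ~(A ↔ A) = 1 − |0.98 − 0.00| = 1 − 0.98 = 0.02
So the left factor is A ↔ ~(A ↔ A) = 0.02.
A ⊗ B = max(0, 0.98 + 0.01 − 1) = max(0, -0.01) = 0.00
So the right-hand bound is A ⊗ B = 0.00.
The residuum of the Łukasiewicz t-norm gives the supremum: min(1, 1 − 0.02 + 0.00).
1 − 0.02 + 0.00 = 0.98, so t = min(1, 0.98) = 0.98.
Check: 0.02 ⊗ 0.98 = max(0, 0.00) = 0.00 ≤ 0.00.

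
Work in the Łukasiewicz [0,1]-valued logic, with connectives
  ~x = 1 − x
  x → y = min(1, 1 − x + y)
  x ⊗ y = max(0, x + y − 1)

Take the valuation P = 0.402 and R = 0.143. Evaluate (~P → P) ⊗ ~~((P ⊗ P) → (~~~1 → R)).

0.804

~P = 1 − 0.402 = 0.598
~P → P = min(1, 1 − 0.598 + 0.402) = min(1, 0.804) = 0.804
P ⊗ P = max(0, 0.402 + 0.402 − 1) = max(0, -0.196) = 0.000
~1 = 1 − 1.000 = 0.000
~~1 = 1 − 0.000 = 1.000
~~~1 = 1 − 1.000 = 0.000
~~~1 → R = min(1, 1 − 0.000 + 0.143) = min(1, 1.143) = 1.000
(P ⊗ P) → (~~~1 → R) = min(1, 1 − 0.000 + 1.000) = min(1, 2.000) = 1.000
~((P ⊗ P) → (~~~1 → R)) = 1 − 1.000 = 0.000
~~((P ⊗ P) → (~~~1 → R)) = 1 − 0.000 = 1.000
(~P → P) ⊗ ~~((P ⊗ P) → (~~~1 → R)) = max(0, 0.804 + 1.000 − 1) = max(0, 0.804) = 0.804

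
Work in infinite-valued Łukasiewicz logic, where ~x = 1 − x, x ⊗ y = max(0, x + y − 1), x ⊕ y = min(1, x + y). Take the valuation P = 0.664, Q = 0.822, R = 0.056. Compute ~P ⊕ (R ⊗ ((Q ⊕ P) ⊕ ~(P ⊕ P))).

~P = 1 − 0.664 = 0.336
Q ⊕ P = min(1, 0.822 + 0.664) = min(1, 1.486) = 1.000
P ⊕ P = min(1, 0.664 + 0.664) = min(1, 1.328) = 1.000
~(P ⊕ P) = 1 − 1.000 = 0.000
(Q ⊕ P) ⊕ ~(P ⊕ P) = min(1, 1.000 + 0.000) = min(1, 1.000) = 1.000
R ⊗ ((Q ⊕ P) ⊕ ~(P ⊕ P)) = max(0, 0.056 + 1.000 − 1) = max(0, 0.056) = 0.056
~P ⊕ (R ⊗ ((Q ⊕ P) ⊕ ~(P ⊕ P))) = min(1, 0.336 + 0.056) = min(1, 0.392) = 0.392

0.392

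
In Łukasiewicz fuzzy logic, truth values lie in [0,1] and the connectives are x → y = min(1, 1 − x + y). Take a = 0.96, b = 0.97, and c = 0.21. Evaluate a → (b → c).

0.28

b → c = min(1, 1 − 0.97 + 0.21) = min(1, 0.24) = 0.24
a → (b → c) = min(1, 1 − 0.96 + 0.24) = min(1, 0.28) = 0.28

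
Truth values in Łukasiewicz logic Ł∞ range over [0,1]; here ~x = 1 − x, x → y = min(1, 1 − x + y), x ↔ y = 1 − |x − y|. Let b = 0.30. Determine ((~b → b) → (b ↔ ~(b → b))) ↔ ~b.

~b = 1 − 0.30 = 0.70
~b → b = min(1, 1 − 0.70 + 0.30) = min(1, 0.60) = 0.60
b → b = min(1, 1 − 0.30 + 0.30) = min(1, 1.00) = 1.00
~(b → b) = 1 − 1.00 = 0.00
b ↔ ~(b → b) = 1 − |0.30 − 0.00| = 1 − 0.30 = 0.70
(~b → b) → (b ↔ ~(b → b)) = min(1, 1 − 0.60 + 0.70) = min(1, 1.10) = 1.00
((~b → b) → (b ↔ ~(b → b))) ↔ ~b = 1 − |1.00 − 0.70| = 1 − 0.30 = 0.70

0.70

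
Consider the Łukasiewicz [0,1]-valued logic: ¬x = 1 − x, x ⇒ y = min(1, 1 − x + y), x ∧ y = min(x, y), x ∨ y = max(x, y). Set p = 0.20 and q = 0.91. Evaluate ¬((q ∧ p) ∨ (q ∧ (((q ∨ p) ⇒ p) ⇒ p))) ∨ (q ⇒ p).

q ∧ p = min(0.91, 0.20) = 0.20
q ∨ p = max(0.91, 0.20) = 0.91
(q ∨ p) ⇒ p = min(1, 1 − 0.91 + 0.20) = min(1, 0.29) = 0.29
((q ∨ p) ⇒ p) ⇒ p = min(1, 1 − 0.29 + 0.20) = min(1, 0.91) = 0.91
q ∧ (((q ∨ p) ⇒ p) ⇒ p) = min(0.91, 0.91) = 0.91
(q ∧ p) ∨ (q ∧ (((q ∨ p) ⇒ p) ⇒ p)) = max(0.20, 0.91) = 0.91
¬((q ∧ p) ∨ (q ∧ (((q ∨ p) ⇒ p) ⇒ p))) = 1 − 0.91 = 0.09
q ⇒ p = min(1, 1 − 0.91 + 0.20) = min(1, 0.29) = 0.29
¬((q ∧ p) ∨ (q ∧ (((q ∨ p) ⇒ p) ⇒ p))) ∨ (q ⇒ p) = max(0.09, 0.29) = 0.29

0.29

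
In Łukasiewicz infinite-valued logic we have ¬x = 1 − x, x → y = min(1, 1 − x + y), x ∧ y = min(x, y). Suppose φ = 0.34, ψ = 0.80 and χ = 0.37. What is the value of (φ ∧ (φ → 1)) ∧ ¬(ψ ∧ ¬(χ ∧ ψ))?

φ → 1 = min(1, 1 − 0.34 + 1.00) = min(1, 1.66) = 1.00
φ ∧ (φ → 1) = min(0.34, 1.00) = 0.34
χ ∧ ψ = min(0.37, 0.80) = 0.37
¬(χ ∧ ψ) = 1 − 0.37 = 0.63
ψ ∧ ¬(χ ∧ ψ) = min(0.80, 0.63) = 0.63
¬(ψ ∧ ¬(χ ∧ ψ)) = 1 − 0.63 = 0.37
(φ ∧ (φ → 1)) ∧ ¬(ψ ∧ ¬(χ ∧ ψ)) = min(0.34, 0.37) = 0.34

0.34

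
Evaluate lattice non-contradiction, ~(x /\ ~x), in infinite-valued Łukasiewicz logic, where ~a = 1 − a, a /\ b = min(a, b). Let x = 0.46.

0.54

~x = 1 − 0.46 = 0.54
x /\ ~x = min(0.46, 0.54) = 0.46
~(x /\ ~x) = 1 − 0.46 = 0.54
(The value 0.54 < 1 shows this instance is not satisfied; not a Ł∞-tautology — its value is 1 − min(a, 1−a).)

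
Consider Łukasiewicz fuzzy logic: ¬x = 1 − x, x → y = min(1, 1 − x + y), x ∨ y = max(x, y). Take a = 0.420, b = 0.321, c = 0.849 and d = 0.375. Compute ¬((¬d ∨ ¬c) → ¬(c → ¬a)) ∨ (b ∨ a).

¬d = 1 − 0.375 = 0.625
¬c = 1 − 0.849 = 0.151
¬d ∨ ¬c = max(0.625, 0.151) = 0.625
¬a = 1 − 0.420 = 0.580
c → ¬a = min(1, 1 − 0.849 + 0.580) = min(1, 0.731) = 0.731
¬(c → ¬a) = 1 − 0.731 = 0.269
(¬d ∨ ¬c) → ¬(c → ¬a) = min(1, 1 − 0.625 + 0.269) = min(1, 0.644) = 0.644
¬((¬d ∨ ¬c) → ¬(c → ¬a)) = 1 − 0.644 = 0.356
b ∨ a = max(0.321, 0.420) = 0.420
¬((¬d ∨ ¬c) → ¬(c → ¬a)) ∨ (b ∨ a) = max(0.356, 0.420) = 0.420

0.420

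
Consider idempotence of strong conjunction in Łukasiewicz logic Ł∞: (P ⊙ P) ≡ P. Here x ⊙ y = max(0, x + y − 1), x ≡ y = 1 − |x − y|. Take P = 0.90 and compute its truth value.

0.90

P ⊙ P = max(0, 0.90 + 0.90 − 1) = max(0, 0.80) = 0.80
(P ⊙ P) ≡ P = 1 − |0.80 − 0.90| = 1 − 0.10 = 0.90
(The value 0.90 < 1 shows this instance is not satisfied; fails in Ł∞ since a ⊗ a = max(0, 2a−1) ≠ a in general.)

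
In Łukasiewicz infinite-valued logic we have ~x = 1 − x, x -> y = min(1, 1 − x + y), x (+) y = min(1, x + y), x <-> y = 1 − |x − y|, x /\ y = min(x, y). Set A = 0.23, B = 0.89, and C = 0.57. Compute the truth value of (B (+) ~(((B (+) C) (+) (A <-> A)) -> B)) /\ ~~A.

0.23

B (+) C = min(1, 0.89 + 0.57) = min(1, 1.46) = 1.00
A <-> A = 1 − |0.23 − 0.23| = 1 − 0.00 = 1.00
(B (+) C) (+) (A <-> A) = min(1, 1.00 + 1.00) = min(1, 2.00) = 1.00
((B (+) C) (+) (A <-> A)) -> B = min(1, 1 − 1.00 + 0.89) = min(1, 0.89) = 0.89
~(((B (+) C) (+) (A <-> A)) -> B) = 1 − 0.89 = 0.11
B (+) ~(((B (+) C) (+) (A <-> A)) -> B) = min(1, 0.89 + 0.11) = min(1, 1.00) = 1.00
~A = 1 − 0.23 = 0.77
~~A = 1 − 0.77 = 0.23
(B (+) ~(((B (+) C) (+) (A <-> A)) -> B)) /\ ~~A = min(1.00, 0.23) = 0.23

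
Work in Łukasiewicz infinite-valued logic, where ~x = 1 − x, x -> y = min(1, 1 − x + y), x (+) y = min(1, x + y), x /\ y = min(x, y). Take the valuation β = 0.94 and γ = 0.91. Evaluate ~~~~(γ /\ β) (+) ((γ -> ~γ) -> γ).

1.00

γ /\ β = min(0.91, 0.94) = 0.91
~(γ /\ β) = 1 − 0.91 = 0.09
~~(γ /\ β) = 1 − 0.09 = 0.91
~~~(γ /\ β) = 1 − 0.91 = 0.09
~~~~(γ /\ β) = 1 − 0.09 = 0.91
~γ = 1 − 0.91 = 0.09
γ -> ~γ = min(1, 1 − 0.91 + 0.09) = min(1, 0.18) = 0.18
(γ -> ~γ) -> γ = min(1, 1 − 0.18 + 0.91) = min(1, 1.73) = 1.00
~~~~(γ /\ β) (+) ((γ -> ~γ) -> γ) = min(1, 0.91 + 1.00) = min(1, 1.91) = 1.00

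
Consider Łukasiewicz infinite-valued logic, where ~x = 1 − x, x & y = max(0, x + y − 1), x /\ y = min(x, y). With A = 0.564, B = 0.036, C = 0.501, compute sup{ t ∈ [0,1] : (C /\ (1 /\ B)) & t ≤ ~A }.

1 /\ B = min(1.000, 0.036) = 0.036
C /\ (1 /\ B) = min(0.501, 0.036) = 0.036
So the left factor is C /\ (1 /\ B) = 0.036.
~A = 1 − 0.564 = 0.436
So the right-hand bound is ~A = 0.436.
The residuum of the Łukasiewicz t-norm gives the supremum: min(1, 1 − 0.036 + 0.436).
1 − 0.036 + 0.436 = 1.400, so t = min(1, 1.400) = 1.000.
Check: 0.036 & 1.000 = max(0, 0.036) = 0.036 ≤ 0.436.

1.000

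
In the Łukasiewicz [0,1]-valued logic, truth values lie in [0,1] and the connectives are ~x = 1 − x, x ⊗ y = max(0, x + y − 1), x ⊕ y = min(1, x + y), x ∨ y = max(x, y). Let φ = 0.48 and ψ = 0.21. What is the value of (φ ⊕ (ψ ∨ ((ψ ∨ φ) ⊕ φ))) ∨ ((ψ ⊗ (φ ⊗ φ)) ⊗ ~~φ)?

ψ ∨ φ = max(0.21, 0.48) = 0.48
(ψ ∨ φ) ⊕ φ = min(1, 0.48 + 0.48) = min(1, 0.96) = 0.96
ψ ∨ ((ψ ∨ φ) ⊕ φ) = max(0.21, 0.96) = 0.96
φ ⊕ (ψ ∨ ((ψ ∨ φ) ⊕ φ)) = min(1, 0.48 + 0.96) = min(1, 1.44) = 1.00
φ ⊗ φ = max(0, 0.48 + 0.48 − 1) = max(0, -0.04) = 0.00
ψ ⊗ (φ ⊗ φ) = max(0, 0.21 + 0.00 − 1) = max(0, -0.79) = 0.00
~φ = 1 − 0.48 = 0.52
~~φ = 1 − 0.52 = 0.48
(ψ ⊗ (φ ⊗ φ)) ⊗ ~~φ = max(0, 0.00 + 0.48 − 1) = max(0, -0.52) = 0.00
(φ ⊕ (ψ ∨ ((ψ ∨ φ) ⊕ φ))) ∨ ((ψ ⊗ (φ ⊗ φ)) ⊗ ~~φ) = max(1.00, 0.00) = 1.00

1.00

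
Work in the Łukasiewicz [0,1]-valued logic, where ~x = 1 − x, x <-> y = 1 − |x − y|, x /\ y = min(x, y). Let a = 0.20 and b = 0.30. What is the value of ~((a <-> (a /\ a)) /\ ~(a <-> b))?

a /\ a = min(0.20, 0.20) = 0.20
a <-> (a /\ a) = 1 − |0.20 − 0.20| = 1 − 0.00 = 1.00
a <-> b = 1 − |0.20 − 0.30| = 1 − 0.10 = 0.90
~(a <-> b) = 1 − 0.90 = 0.10
(a <-> (a /\ a)) /\ ~(a <-> b) = min(1.00, 0.10) = 0.10
~((a <-> (a /\ a)) /\ ~(a <-> b)) = 1 − 0.10 = 0.90

0.90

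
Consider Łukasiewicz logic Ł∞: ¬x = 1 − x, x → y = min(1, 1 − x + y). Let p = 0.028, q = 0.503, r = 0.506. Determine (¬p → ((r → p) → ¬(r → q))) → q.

¬p = 1 − 0.028 = 0.972
r → p = min(1, 1 − 0.506 + 0.028) = min(1, 0.522) = 0.522
r → q = min(1, 1 − 0.506 + 0.503) = min(1, 0.997) = 0.997
¬(r → q) = 1 − 0.997 = 0.003
(r → p) → ¬(r → q) = min(1, 1 − 0.522 + 0.003) = min(1, 0.481) = 0.481
¬p → ((r → p) → ¬(r → q)) = min(1, 1 − 0.972 + 0.481) = min(1, 0.509) = 0.509
(¬p → ((r → p) → ¬(r → q))) → q = min(1, 1 − 0.509 + 0.503) = min(1, 0.994) = 0.994

0.994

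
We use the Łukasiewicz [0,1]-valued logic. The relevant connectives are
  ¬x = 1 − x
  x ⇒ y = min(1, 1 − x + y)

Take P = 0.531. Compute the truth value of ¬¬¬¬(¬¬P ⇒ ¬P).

0.938

¬P = 1 − 0.531 = 0.469
¬¬P = 1 − 0.469 = 0.531
¬¬P ⇒ ¬P = min(1, 1 − 0.531 + 0.469) = min(1, 0.938) = 0.938
¬(¬¬P ⇒ ¬P) = 1 − 0.938 = 0.062
¬¬(¬¬P ⇒ ¬P) = 1 − 0.062 = 0.938
¬¬¬(¬¬P ⇒ ¬P) = 1 − 0.938 = 0.062
¬¬¬¬(¬¬P ⇒ ¬P) = 1 − 0.062 = 0.938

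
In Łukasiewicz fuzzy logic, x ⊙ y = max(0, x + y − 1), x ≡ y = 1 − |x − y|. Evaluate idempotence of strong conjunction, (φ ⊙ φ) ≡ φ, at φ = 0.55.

0.55

φ ⊙ φ = max(0, 0.55 + 0.55 − 1) = max(0, 0.10) = 0.10
(φ ⊙ φ) ≡ φ = 1 − |0.10 − 0.55| = 1 − 0.45 = 0.55
(The value 0.55 < 1 shows this instance is not satisfied; fails in Ł∞ since a ⊗ a = max(0, 2a−1) ≠ a in general.)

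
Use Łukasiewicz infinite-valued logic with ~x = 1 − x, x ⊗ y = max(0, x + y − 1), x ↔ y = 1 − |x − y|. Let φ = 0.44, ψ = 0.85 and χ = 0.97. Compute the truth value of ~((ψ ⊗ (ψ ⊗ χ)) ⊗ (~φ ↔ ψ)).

0.62

ψ ⊗ χ = max(0, 0.85 + 0.97 − 1) = max(0, 0.82) = 0.82
ψ ⊗ (ψ ⊗ χ) = max(0, 0.85 + 0.82 − 1) = max(0, 0.67) = 0.67
~φ = 1 − 0.44 = 0.56
~φ ↔ ψ = 1 − |0.56 − 0.85| = 1 − 0.29 = 0.71
(ψ ⊗ (ψ ⊗ χ)) ⊗ (~φ ↔ ψ) = max(0, 0.67 + 0.71 − 1) = max(0, 0.38) = 0.38
~((ψ ⊗ (ψ ⊗ χ)) ⊗ (~φ ↔ ψ)) = 1 − 0.38 = 0.62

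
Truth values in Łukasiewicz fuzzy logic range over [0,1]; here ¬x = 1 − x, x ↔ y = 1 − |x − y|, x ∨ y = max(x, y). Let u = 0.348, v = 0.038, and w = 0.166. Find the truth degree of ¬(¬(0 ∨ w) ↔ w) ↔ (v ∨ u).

0 ∨ w = max(0.000, 0.166) = 0.166
¬(0 ∨ w) = 1 − 0.166 = 0.834
¬(0 ∨ w) ↔ w = 1 − |0.834 − 0.166| = 1 − 0.668 = 0.332
¬(¬(0 ∨ w) ↔ w) = 1 − 0.332 = 0.668
v ∨ u = max(0.038, 0.348) = 0.348
¬(¬(0 ∨ w) ↔ w) ↔ (v ∨ u) = 1 − |0.668 − 0.348| = 1 − 0.320 = 0.680

0.680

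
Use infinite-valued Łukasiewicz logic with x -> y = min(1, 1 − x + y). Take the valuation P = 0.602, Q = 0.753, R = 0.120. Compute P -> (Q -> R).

Q -> R = min(1, 1 − 0.753 + 0.120) = min(1, 0.367) = 0.367
P -> (Q -> R) = min(1, 1 − 0.602 + 0.367) = min(1, 0.765) = 0.765

0.765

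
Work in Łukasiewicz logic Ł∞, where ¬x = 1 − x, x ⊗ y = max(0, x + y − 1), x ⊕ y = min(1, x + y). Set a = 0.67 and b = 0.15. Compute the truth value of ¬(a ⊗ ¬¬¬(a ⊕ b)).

a ⊕ b = min(1, 0.67 + 0.15) = min(1, 0.82) = 0.82
¬(a ⊕ b) = 1 − 0.82 = 0.18
¬¬(a ⊕ b) = 1 − 0.18 = 0.82
¬¬¬(a ⊕ b) = 1 − 0.82 = 0.18
a ⊗ ¬¬¬(a ⊕ b) = max(0, 0.67 + 0.18 − 1) = max(0, -0.15) = 0.00
¬(a ⊗ ¬¬¬(a ⊕ b)) = 1 − 0.00 = 1.00

1.00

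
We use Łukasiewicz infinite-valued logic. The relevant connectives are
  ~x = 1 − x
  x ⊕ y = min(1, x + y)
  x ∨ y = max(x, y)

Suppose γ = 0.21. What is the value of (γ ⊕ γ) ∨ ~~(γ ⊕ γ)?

0.42

γ ⊕ γ = min(1, 0.21 + 0.21) = min(1, 0.42) = 0.42
~(γ ⊕ γ) = 1 − 0.42 = 0.58
~~(γ ⊕ γ) = 1 − 0.58 = 0.42
(γ ⊕ γ) ∨ ~~(γ ⊕ γ) = max(0.42, 0.42) = 0.42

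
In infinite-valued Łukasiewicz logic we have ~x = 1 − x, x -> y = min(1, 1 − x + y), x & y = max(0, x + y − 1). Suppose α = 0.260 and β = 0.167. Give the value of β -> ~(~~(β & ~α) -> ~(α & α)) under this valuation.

0.833

~α = 1 − 0.260 = 0.740
β & ~α = max(0, 0.167 + 0.740 − 1) = max(0, -0.093) = 0.000
~(β & ~α) = 1 − 0.000 = 1.000
~~(β & ~α) = 1 − 1.000 = 0.000
α & α = max(0, 0.260 + 0.260 − 1) = max(0, -0.480) = 0.000
~(α & α) = 1 − 0.000 = 1.000
~~(β & ~α) -> ~(α & α) = min(1, 1 − 0.000 + 1.000) = min(1, 2.000) = 1.000
~(~~(β & ~α) -> ~(α & α)) = 1 − 1.000 = 0.000
β -> ~(~~(β & ~α) -> ~(α & α)) = min(1, 1 − 0.167 + 0.000) = min(1, 0.833) = 0.833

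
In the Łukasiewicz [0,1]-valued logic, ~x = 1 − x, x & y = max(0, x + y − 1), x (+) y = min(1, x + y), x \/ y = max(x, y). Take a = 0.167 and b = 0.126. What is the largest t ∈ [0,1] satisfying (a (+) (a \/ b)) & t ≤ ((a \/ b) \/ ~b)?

1.000

a \/ b = max(0.167, 0.126) = 0.167
a (+) (a \/ b) = min(1, 0.167 + 0.167) = min(1, 0.334) = 0.334
So the left factor is a (+) (a \/ b) = 0.334.
~b = 1 − 0.126 = 0.874
(a \/ b) \/ ~b = max(0.167, 0.874) = 0.874
So the right-hand bound is (a \/ b) \/ ~b = 0.874.
The residuum of the Łukasiewicz t-norm gives the supremum: min(1, 1 − 0.334 + 0.874).
1 − 0.334 + 0.874 = 1.540, so t = min(1, 1.540) = 1.000.
Check: 0.334 & 1.000 = max(0, 0.334) = 0.334 ≤ 0.874.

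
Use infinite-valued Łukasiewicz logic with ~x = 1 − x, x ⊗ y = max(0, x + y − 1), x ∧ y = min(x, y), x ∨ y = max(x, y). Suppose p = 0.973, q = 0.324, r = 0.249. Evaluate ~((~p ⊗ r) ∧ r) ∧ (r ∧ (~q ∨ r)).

0.249

~p = 1 − 0.973 = 0.027
~p ⊗ r = max(0, 0.027 + 0.249 − 1) = max(0, -0.724) = 0.000
(~p ⊗ r) ∧ r = min(0.000, 0.249) = 0.000
~((~p ⊗ r) ∧ r) = 1 − 0.000 = 1.000
~q = 1 − 0.324 = 0.676
~q ∨ r = max(0.676, 0.249) = 0.676
r ∧ (~q ∨ r) = min(0.249, 0.676) = 0.249
~((~p ⊗ r) ∧ r) ∧ (r ∧ (~q ∨ r)) = min(1.000, 0.249) = 0.249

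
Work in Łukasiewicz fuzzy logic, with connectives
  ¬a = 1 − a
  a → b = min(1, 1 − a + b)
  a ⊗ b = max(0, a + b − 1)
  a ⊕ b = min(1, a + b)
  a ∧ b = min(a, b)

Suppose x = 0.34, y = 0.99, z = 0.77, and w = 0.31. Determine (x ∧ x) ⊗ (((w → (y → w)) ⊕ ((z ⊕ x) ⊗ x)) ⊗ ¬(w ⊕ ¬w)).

x ∧ x = min(0.34, 0.34) = 0.34
y → w = min(1, 1 − 0.99 + 0.31) = min(1, 0.32) = 0.32
w → (y → w) = min(1, 1 − 0.31 + 0.32) = min(1, 1.01) = 1.00
z ⊕ x = min(1, 0.77 + 0.34) = min(1, 1.11) = 1.00
(z ⊕ x) ⊗ x = max(0, 1.00 + 0.34 − 1) = max(0, 0.34) = 0.34
(w → (y → w)) ⊕ ((z ⊕ x) ⊗ x) = min(1, 1.00 + 0.34) = min(1, 1.34) = 1.00
¬w = 1 − 0.31 = 0.69
w ⊕ ¬w = min(1, 0.31 + 0.69) = min(1, 1.00) = 1.00
¬(w ⊕ ¬w) = 1 − 1.00 = 0.00
((w → (y → w)) ⊕ ((z ⊕ x) ⊗ x)) ⊗ ¬(w ⊕ ¬w) = max(0, 1.00 + 0.00 − 1) = max(0, 0.00) = 0.00
(x ∧ x) ⊗ (((w → (y → w)) ⊕ ((z ⊕ x) ⊗ x)) ⊗ ¬(w ⊕ ¬w)) = max(0, 0.34 + 0.00 − 1) = max(0, -0.66) = 0.00

0.00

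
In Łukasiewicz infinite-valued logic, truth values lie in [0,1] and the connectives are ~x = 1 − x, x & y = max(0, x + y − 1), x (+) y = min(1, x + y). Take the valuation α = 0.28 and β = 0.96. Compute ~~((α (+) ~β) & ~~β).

~β = 1 − 0.96 = 0.04
α (+) ~β = min(1, 0.28 + 0.04) = min(1, 0.32) = 0.32
~~β = 1 − 0.04 = 0.96
(α (+) ~β) & ~~β = max(0, 0.32 + 0.96 − 1) = max(0, 0.28) = 0.28
~((α (+) ~β) & ~~β) = 1 − 0.28 = 0.72
~~((α (+) ~β) & ~~β) = 1 − 0.72 = 0.28

0.28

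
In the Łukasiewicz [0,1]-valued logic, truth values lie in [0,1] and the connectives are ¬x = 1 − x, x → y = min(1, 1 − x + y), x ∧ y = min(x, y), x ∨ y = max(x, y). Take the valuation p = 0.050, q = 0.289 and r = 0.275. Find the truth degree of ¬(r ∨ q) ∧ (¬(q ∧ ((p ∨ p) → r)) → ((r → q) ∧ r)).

0.564

r ∨ q = max(0.275, 0.289) = 0.289
¬(r ∨ q) = 1 − 0.289 = 0.711
p ∨ p = max(0.050, 0.050) = 0.050
(p ∨ p) → r = min(1, 1 − 0.050 + 0.275) = min(1, 1.225) = 1.000
q ∧ ((p ∨ p) → r) = min(0.289, 1.000) = 0.289
¬(q ∧ ((p ∨ p) → r)) = 1 − 0.289 = 0.711
r → q = min(1, 1 − 0.275 + 0.289) = min(1, 1.014) = 1.000
(r → q) ∧ r = min(1.000, 0.275) = 0.275
¬(q ∧ ((p ∨ p) → r)) → ((r → q) ∧ r) = min(1, 1 − 0.711 + 0.275) = min(1, 0.564) = 0.564
¬(r ∨ q) ∧ (¬(q ∧ ((p ∨ p) → r)) → ((r → q) ∧ r)) = min(0.711, 0.564) = 0.564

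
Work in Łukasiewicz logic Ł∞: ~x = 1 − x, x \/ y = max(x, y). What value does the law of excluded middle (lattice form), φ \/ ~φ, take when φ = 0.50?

0.50

~φ = 1 − 0.50 = 0.50
φ \/ ~φ = max(0.50, 0.50) = 0.50
(The value 0.50 < 1 shows this instance is not satisfied; not a Ł∞-tautology — its value is max(a, 1−a).)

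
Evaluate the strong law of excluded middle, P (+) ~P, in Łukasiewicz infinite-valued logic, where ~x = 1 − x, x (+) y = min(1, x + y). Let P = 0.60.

1.00

~P = 1 − 0.60 = 0.40
P (+) ~P = min(1, 0.60 + 0.40) = min(1, 1.00) = 1.00
(As expected: always 1 in Ł∞ since a ⊕ (1−a) = 1.)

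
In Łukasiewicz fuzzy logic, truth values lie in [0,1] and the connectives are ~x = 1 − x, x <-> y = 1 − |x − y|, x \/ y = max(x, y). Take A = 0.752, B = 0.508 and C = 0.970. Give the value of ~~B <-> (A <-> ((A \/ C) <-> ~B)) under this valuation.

0.738

~B = 1 − 0.508 = 0.492
~~B = 1 − 0.492 = 0.508
A \/ C = max(0.752, 0.970) = 0.970
(A \/ C) <-> ~B = 1 − |0.970 − 0.492| = 1 − 0.478 = 0.522
A <-> ((A \/ C) <-> ~B) = 1 − |0.752 − 0.522| = 1 − 0.230 = 0.770
~~B <-> (A <-> ((A \/ C) <-> ~B)) = 1 − |0.508 − 0.770| = 1 − 0.262 = 0.738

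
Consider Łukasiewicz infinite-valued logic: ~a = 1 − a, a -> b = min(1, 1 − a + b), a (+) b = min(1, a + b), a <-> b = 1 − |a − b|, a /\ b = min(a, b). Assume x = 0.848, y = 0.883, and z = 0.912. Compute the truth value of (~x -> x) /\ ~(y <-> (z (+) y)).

~x = 1 − 0.848 = 0.152
~x -> x = min(1, 1 − 0.152 + 0.848) = min(1, 1.696) = 1.000
z (+) y = min(1, 0.912 + 0.883) = min(1, 1.795) = 1.000
y <-> (z (+) y) = 1 − |0.883 − 1.000| = 1 − 0.117 = 0.883
~(y <-> (z (+) y)) = 1 − 0.883 = 0.117
(~x -> x) /\ ~(y <-> (z (+) y)) = min(1.000, 0.117) = 0.117

0.117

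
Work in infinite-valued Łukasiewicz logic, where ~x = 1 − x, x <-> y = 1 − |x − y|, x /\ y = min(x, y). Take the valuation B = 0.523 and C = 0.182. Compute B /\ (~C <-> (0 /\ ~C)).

~C = 1 − 0.182 = 0.818
0 /\ ~C = min(0.000, 0.818) = 0.000
~C <-> (0 /\ ~C) = 1 − |0.818 − 0.000| = 1 − 0.818 = 0.182
B /\ (~C <-> (0 /\ ~C)) = min(0.523, 0.182) = 0.182

0.182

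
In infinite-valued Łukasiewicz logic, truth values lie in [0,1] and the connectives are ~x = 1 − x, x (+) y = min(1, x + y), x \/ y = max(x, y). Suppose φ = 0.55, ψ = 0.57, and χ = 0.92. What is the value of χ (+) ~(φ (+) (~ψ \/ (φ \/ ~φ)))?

0.92

~ψ = 1 − 0.57 = 0.43
~φ = 1 − 0.55 = 0.45
φ \/ ~φ = max(0.55, 0.45) = 0.55
~ψ \/ (φ \/ ~φ) = max(0.43, 0.55) = 0.55
φ (+) (~ψ \/ (φ \/ ~φ)) = min(1, 0.55 + 0.55) = min(1, 1.10) = 1.00
~(φ (+) (~ψ \/ (φ \/ ~φ))) = 1 − 1.00 = 0.00
χ (+) ~(φ (+) (~ψ \/ (φ \/ ~φ))) = min(1, 0.92 + 0.00) = min(1, 0.92) = 0.92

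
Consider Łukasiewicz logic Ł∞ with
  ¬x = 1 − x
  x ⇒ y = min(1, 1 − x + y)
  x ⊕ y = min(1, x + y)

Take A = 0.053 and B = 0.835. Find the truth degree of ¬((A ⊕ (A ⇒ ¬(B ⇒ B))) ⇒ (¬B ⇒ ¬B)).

0.000

B ⇒ B = min(1, 1 − 0.835 + 0.835) = min(1, 1.000) = 1.000
¬(B ⇒ B) = 1 − 1.000 = 0.000
A ⇒ ¬(B ⇒ B) = min(1, 1 − 0.053 + 0.000) = min(1, 0.947) = 0.947
A ⊕ (A ⇒ ¬(B ⇒ B)) = min(1, 0.053 + 0.947) = min(1, 1.000) = 1.000
¬B = 1 − 0.835 = 0.165
¬B ⇒ ¬B = min(1, 1 − 0.165 + 0.165) = min(1, 1.000) = 1.000
(A ⊕ (A ⇒ ¬(B ⇒ B))) ⇒ (¬B ⇒ ¬B) = min(1, 1 − 1.000 + 1.000) = min(1, 1.000) = 1.000
¬((A ⊕ (A ⇒ ¬(B ⇒ B))) ⇒ (¬B ⇒ ¬B)) = 1 − 1.000 = 0.000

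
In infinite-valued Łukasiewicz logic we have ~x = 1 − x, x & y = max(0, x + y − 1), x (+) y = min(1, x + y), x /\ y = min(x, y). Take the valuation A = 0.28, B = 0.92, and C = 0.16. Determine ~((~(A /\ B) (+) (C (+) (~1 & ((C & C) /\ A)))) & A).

A /\ B = min(0.28, 0.92) = 0.28
~(A /\ B) = 1 − 0.28 = 0.72
~1 = 1 − 1.00 = 0.00
C & C = max(0, 0.16 + 0.16 − 1) = max(0, -0.68) = 0.00
(C & C) /\ A = min(0.00, 0.28) = 0.00
~1 & ((C & C) /\ A) = max(0, 0.00 + 0.00 − 1) = max(0, -1.00) = 0.00
C (+) (~1 & ((C & C) /\ A)) = min(1, 0.16 + 0.00) = min(1, 0.16) = 0.16
~(A /\ B) (+) (C (+) (~1 & ((C & C) /\ A))) = min(1, 0.72 + 0.16) = min(1, 0.88) = 0.88
(~(A /\ B) (+) (C (+) (~1 & ((C & C) /\ A)))) & A = max(0, 0.88 + 0.28 − 1) = max(0, 0.16) = 0.16
~((~(A /\ B) (+) (C (+) (~1 & ((C & C) /\ A)))) & A) = 1 − 0.16 = 0.84

0.84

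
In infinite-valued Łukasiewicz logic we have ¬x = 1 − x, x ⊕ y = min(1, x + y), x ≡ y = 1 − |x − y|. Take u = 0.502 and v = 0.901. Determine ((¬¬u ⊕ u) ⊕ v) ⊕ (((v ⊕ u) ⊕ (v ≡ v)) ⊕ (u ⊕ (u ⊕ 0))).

1.000

¬u = 1 − 0.502 = 0.498
¬¬u = 1 − 0.498 = 0.502
¬¬u ⊕ u = min(1, 0.502 + 0.502) = min(1, 1.004) = 1.000
(¬¬u ⊕ u) ⊕ v = min(1, 1.000 + 0.901) = min(1, 1.901) = 1.000
v ⊕ u = min(1, 0.901 + 0.502) = min(1, 1.403) = 1.000
v ≡ v = 1 − |0.901 − 0.901| = 1 − 0.000 = 1.000
(v ⊕ u) ⊕ (v ≡ v) = min(1, 1.000 + 1.000) = min(1, 2.000) = 1.000
u ⊕ 0 = min(1, 0.502 + 0.000) = min(1, 0.502) = 0.502
u ⊕ (u ⊕ 0) = min(1, 0.502 + 0.502) = min(1, 1.004) = 1.000
((v ⊕ u) ⊕ (v ≡ v)) ⊕ (u ⊕ (u ⊕ 0)) = min(1, 1.000 + 1.000) = min(1, 2.000) = 1.000
((¬¬u ⊕ u) ⊕ v) ⊕ (((v ⊕ u) ⊕ (v ≡ v)) ⊕ (u ⊕ (u ⊕ 0))) = min(1, 1.000 + 1.000) = min(1, 2.000) = 1.000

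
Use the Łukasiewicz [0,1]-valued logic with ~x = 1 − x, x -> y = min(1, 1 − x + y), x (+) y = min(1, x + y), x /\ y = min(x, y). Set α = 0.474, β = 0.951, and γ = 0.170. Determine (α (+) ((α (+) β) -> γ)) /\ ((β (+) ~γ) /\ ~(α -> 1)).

0.000

α (+) β = min(1, 0.474 + 0.951) = min(1, 1.425) = 1.000
(α (+) β) -> γ = min(1, 1 − 1.000 + 0.170) = min(1, 0.170) = 0.170
α (+) ((α (+) β) -> γ) = min(1, 0.474 + 0.170) = min(1, 0.644) = 0.644
~γ = 1 − 0.170 = 0.830
β (+) ~γ = min(1, 0.951 + 0.830) = min(1, 1.781) = 1.000
α -> 1 = min(1, 1 − 0.474 + 1.000) = min(1, 1.526) = 1.000
~(α -> 1) = 1 − 1.000 = 0.000
(β (+) ~γ) /\ ~(α -> 1) = min(1.000, 0.000) = 0.000
(α (+) ((α (+) β) -> γ)) /\ ((β (+) ~γ) /\ ~(α -> 1)) = min(0.644, 0.000) = 0.000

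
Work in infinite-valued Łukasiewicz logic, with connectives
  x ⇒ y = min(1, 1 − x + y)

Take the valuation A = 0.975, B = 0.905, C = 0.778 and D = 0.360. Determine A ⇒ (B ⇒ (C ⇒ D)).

0.702

C ⇒ D = min(1, 1 − 0.778 + 0.360) = min(1, 0.582) = 0.582
B ⇒ (C ⇒ D) = min(1, 1 − 0.905 + 0.582) = min(1, 0.677) = 0.677
A ⇒ (B ⇒ (C ⇒ D)) = min(1, 1 − 0.975 + 0.677) = min(1, 0.702) = 0.702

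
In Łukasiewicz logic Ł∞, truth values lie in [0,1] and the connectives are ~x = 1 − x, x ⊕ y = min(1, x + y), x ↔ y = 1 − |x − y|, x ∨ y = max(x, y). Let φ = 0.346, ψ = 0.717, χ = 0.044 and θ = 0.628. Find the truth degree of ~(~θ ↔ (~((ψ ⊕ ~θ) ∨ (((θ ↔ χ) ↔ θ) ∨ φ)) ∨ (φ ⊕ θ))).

~θ = 1 − 0.628 = 0.372
ψ ⊕ ~θ = min(1, 0.717 + 0.372) = min(1, 1.089) = 1.000
θ ↔ χ = 1 − |0.628 − 0.044| = 1 − 0.584 = 0.416
(θ ↔ χ) ↔ θ = 1 − |0.416 − 0.628| = 1 − 0.212 = 0.788
((θ ↔ χ) ↔ θ) ∨ φ = max(0.788, 0.346) = 0.788
(ψ ⊕ ~θ) ∨ (((θ ↔ χ) ↔ θ) ∨ φ) = max(1.000, 0.788) = 1.000
~((ψ ⊕ ~θ) ∨ (((θ ↔ χ) ↔ θ) ∨ φ)) = 1 − 1.000 = 0.000
φ ⊕ θ = min(1, 0.346 + 0.628) = min(1, 0.974) = 0.974
~((ψ ⊕ ~θ) ∨ (((θ ↔ χ) ↔ θ) ∨ φ)) ∨ (φ ⊕ θ) = max(0.000, 0.974) = 0.974
~θ ↔ (~((ψ ⊕ ~θ) ∨ (((θ ↔ χ) ↔ θ) ∨ φ)) ∨ (φ ⊕ θ)) = 1 − |0.372 − 0.974| = 1 − 0.602 = 0.398
~(~θ ↔ (~((ψ ⊕ ~θ) ∨ (((θ ↔ χ) ↔ θ) ∨ φ)) ∨ (φ ⊕ θ))) = 1 − 0.398 = 0.602

0.602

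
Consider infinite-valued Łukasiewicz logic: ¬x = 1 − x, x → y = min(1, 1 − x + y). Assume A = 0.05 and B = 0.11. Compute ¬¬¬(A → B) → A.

A → B = min(1, 1 − 0.05 + 0.11) = min(1, 1.06) = 1.00
¬(A → B) = 1 − 1.00 = 0.00
¬¬(A → B) = 1 − 0.00 = 1.00
¬¬¬(A → B) = 1 − 1.00 = 0.00
¬¬¬(A → B) → A = min(1, 1 − 0.00 + 0.05) = min(1, 1.05) = 1.00

1.00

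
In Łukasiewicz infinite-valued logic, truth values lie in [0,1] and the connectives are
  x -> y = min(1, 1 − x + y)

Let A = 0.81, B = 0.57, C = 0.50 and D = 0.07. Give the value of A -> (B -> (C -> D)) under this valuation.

C -> D = min(1, 1 − 0.50 + 0.07) = min(1, 0.57) = 0.57
B -> (C -> D) = min(1, 1 − 0.57 + 0.57) = min(1, 1.00) = 1.00
A -> (B -> (C -> D)) = min(1, 1 − 0.81 + 1.00) = min(1, 1.19) = 1.00

1.00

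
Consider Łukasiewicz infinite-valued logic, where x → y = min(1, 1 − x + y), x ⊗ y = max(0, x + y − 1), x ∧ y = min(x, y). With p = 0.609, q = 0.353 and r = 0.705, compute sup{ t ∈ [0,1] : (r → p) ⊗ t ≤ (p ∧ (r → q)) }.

r → p = min(1, 1 − 0.705 + 0.609) = min(1, 0.904) = 0.904
So the left factor is r → p = 0.904.
r → q = min(1, 1 − 0.705 + 0.353) = min(1, 0.648) = 0.648
p ∧ (r → q) = min(0.609, 0.648) = 0.609
So the right-hand bound is p ∧ (r → q) = 0.609.
The residuum of the Łukasiewicz t-norm gives the supremum: min(1, 1 − 0.904 + 0.609).
1 − 0.904 + 0.609 = 0.705, so t = min(1, 0.705) = 0.705.
Check: 0.904 ⊗ 0.705 = max(0, 0.609) = 0.609 ≤ 0.609.

0.705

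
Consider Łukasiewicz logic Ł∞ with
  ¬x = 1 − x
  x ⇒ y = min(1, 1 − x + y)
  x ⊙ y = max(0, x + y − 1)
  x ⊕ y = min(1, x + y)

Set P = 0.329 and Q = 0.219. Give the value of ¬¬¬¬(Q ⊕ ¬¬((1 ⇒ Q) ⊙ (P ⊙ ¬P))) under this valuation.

0.219

1 ⇒ Q = min(1, 1 − 1.000 + 0.219) = min(1, 0.219) = 0.219
¬P = 1 − 0.329 = 0.671
P ⊙ ¬P = max(0, 0.329 + 0.671 − 1) = max(0, 0.000) = 0.000
(1 ⇒ Q) ⊙ (P ⊙ ¬P) = max(0, 0.219 + 0.000 − 1) = max(0, -0.781) = 0.000
¬((1 ⇒ Q) ⊙ (P ⊙ ¬P)) = 1 − 0.000 = 1.000
¬¬((1 ⇒ Q) ⊙ (P ⊙ ¬P)) = 1 − 1.000 = 0.000
Q ⊕ ¬¬((1 ⇒ Q) ⊙ (P ⊙ ¬P)) = min(1, 0.219 + 0.000) = min(1, 0.219) = 0.219
¬(Q ⊕ ¬¬((1 ⇒ Q) ⊙ (P ⊙ ¬P))) = 1 − 0.219 = 0.781
¬¬(Q ⊕ ¬¬((1 ⇒ Q) ⊙ (P ⊙ ¬P))) = 1 − 0.781 = 0.219
¬¬¬(Q ⊕ ¬¬((1 ⇒ Q) ⊙ (P ⊙ ¬P))) = 1 − 0.219 = 0.781
¬¬¬¬(Q ⊕ ¬¬((1 ⇒ Q) ⊙ (P ⊙ ¬P))) = 1 − 0.781 = 0.219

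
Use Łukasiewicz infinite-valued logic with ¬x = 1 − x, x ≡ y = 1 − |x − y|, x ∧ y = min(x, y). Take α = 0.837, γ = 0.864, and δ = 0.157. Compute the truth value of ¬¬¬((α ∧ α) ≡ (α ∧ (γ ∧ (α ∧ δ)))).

α ∧ α = min(0.837, 0.837) = 0.837
α ∧ δ = min(0.837, 0.157) = 0.157
γ ∧ (α ∧ δ) = min(0.864, 0.157) = 0.157
α ∧ (γ ∧ (α ∧ δ)) = min(0.837, 0.157) = 0.157
(α ∧ α) ≡ (α ∧ (γ ∧ (α ∧ δ))) = 1 − |0.837 − 0.157| = 1 − 0.680 = 0.320
¬((α ∧ α) ≡ (α ∧ (γ ∧ (α ∧ δ)))) = 1 − 0.320 = 0.680
¬¬((α ∧ α) ≡ (α ∧ (γ ∧ (α ∧ δ)))) = 1 − 0.680 = 0.320
¬¬¬((α ∧ α) ≡ (α ∧ (γ ∧ (α ∧ δ)))) = 1 − 0.320 = 0.680

0.680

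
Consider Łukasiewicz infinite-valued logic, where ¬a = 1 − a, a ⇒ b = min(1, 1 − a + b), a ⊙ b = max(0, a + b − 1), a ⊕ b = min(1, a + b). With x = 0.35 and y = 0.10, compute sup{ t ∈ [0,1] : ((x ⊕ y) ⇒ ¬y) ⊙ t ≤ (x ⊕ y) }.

0.45

x ⊕ y = min(1, 0.35 + 0.10) = min(1, 0.45) = 0.45
¬y = 1 − 0.10 = 0.90
(x ⊕ y) ⇒ ¬y = min(1, 1 − 0.45 + 0.90) = min(1, 1.45) = 1.00
So the left factor is (x ⊕ y) ⇒ ¬y = 1.00.
So the right-hand bound is x ⊕ y = 0.45.
The residuum of the Łukasiewicz t-norm gives the supremum: min(1, 1 − 1.00 + 0.45).
1 − 1.00 + 0.45 = 0.45, so t = min(1, 0.45) = 0.45.
Check: 1.00 ⊙ 0.45 = max(0, 0.45) = 0.45 ≤ 0.45.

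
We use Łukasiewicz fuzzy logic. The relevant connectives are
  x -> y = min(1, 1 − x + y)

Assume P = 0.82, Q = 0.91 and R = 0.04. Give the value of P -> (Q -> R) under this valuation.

Q -> R = min(1, 1 − 0.91 + 0.04) = min(1, 0.13) = 0.13
P -> (Q -> R) = min(1, 1 − 0.82 + 0.13) = min(1, 0.31) = 0.31

0.31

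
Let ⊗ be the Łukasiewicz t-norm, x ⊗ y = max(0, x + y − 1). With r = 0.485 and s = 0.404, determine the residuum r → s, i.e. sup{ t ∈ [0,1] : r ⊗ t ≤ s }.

0.919

The residuum of the Łukasiewicz t-norm gives the supremum: min(1, 1 − 0.485 + 0.404).
1 − 0.485 + 0.404 = 0.919, so t = min(1, 0.919) = 0.919.
Check: 0.485 ⊗ 0.919 = max(0, 0.404) = 0.404 ≤ 0.404.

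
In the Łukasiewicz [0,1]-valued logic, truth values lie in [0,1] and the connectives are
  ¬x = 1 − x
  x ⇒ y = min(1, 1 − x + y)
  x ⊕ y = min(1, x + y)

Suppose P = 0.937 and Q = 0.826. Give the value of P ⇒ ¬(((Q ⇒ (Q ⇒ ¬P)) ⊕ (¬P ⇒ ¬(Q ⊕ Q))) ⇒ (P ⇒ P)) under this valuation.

0.063

¬P = 1 − 0.937 = 0.063
Q ⇒ ¬P = min(1, 1 − 0.826 + 0.063) = min(1, 0.237) = 0.237
Q ⇒ (Q ⇒ ¬P) = min(1, 1 − 0.826 + 0.237) = min(1, 0.411) = 0.411
Q ⊕ Q = min(1, 0.826 + 0.826) = min(1, 1.652) = 1.000
¬(Q ⊕ Q) = 1 − 1.000 = 0.000
¬P ⇒ ¬(Q ⊕ Q) = min(1, 1 − 0.063 + 0.000) = min(1, 0.937) = 0.937
(Q ⇒ (Q ⇒ ¬P)) ⊕ (¬P ⇒ ¬(Q ⊕ Q)) = min(1, 0.411 + 0.937) = min(1, 1.348) = 1.000
P ⇒ P = min(1, 1 − 0.937 + 0.937) = min(1, 1.000) = 1.000
((Q ⇒ (Q ⇒ ¬P)) ⊕ (¬P ⇒ ¬(Q ⊕ Q))) ⇒ (P ⇒ P) = min(1, 1 − 1.000 + 1.000) = min(1, 1.000) = 1.000
¬(((Q ⇒ (Q ⇒ ¬P)) ⊕ (¬P ⇒ ¬(Q ⊕ Q))) ⇒ (P ⇒ P)) = 1 − 1.000 = 0.000
P ⇒ ¬(((Q ⇒ (Q ⇒ ¬P)) ⊕ (¬P ⇒ ¬(Q ⊕ Q))) ⇒ (P ⇒ P)) = min(1, 1 − 0.937 + 0.000) = min(1, 0.063) = 0.063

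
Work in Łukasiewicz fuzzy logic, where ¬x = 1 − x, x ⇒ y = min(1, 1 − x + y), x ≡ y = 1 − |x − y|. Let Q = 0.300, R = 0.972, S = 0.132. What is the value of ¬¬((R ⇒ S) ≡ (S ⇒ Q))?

R ⇒ S = min(1, 1 − 0.972 + 0.132) = min(1, 0.160) = 0.160
S ⇒ Q = min(1, 1 − 0.132 + 0.300) = min(1, 1.168) = 1.000
(R ⇒ S) ≡ (S ⇒ Q) = 1 − |0.160 − 1.000| = 1 − 0.840 = 0.160
¬((R ⇒ S) ≡ (S ⇒ Q)) = 1 − 0.160 = 0.840
¬¬((R ⇒ S) ≡ (S ⇒ Q)) = 1 − 0.840 = 0.160

0.160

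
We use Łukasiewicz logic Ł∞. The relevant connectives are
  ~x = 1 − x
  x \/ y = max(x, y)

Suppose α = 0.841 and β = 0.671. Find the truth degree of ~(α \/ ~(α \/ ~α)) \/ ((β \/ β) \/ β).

~α = 1 − 0.841 = 0.159
α \/ ~α = max(0.841, 0.159) = 0.841
~(α \/ ~α) = 1 − 0.841 = 0.159
α \/ ~(α \/ ~α) = max(0.841, 0.159) = 0.841
~(α \/ ~(α \/ ~α)) = 1 − 0.841 = 0.159
β \/ β = max(0.671, 0.671) = 0.671
(β \/ β) \/ β = max(0.671, 0.671) = 0.671
~(α \/ ~(α \/ ~α)) \/ ((β \/ β) \/ β) = max(0.159, 0.671) = 0.671

0.671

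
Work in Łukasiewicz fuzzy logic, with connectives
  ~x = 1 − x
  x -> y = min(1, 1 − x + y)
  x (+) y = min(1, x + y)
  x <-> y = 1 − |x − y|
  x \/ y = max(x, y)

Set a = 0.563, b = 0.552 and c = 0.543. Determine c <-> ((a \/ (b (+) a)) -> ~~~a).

0.894

b (+) a = min(1, 0.552 + 0.563) = min(1, 1.115) = 1.000
a \/ (b (+) a) = max(0.563, 1.000) = 1.000
~a = 1 − 0.563 = 0.437
~~a = 1 − 0.437 = 0.563
~~~a = 1 − 0.563 = 0.437
(a \/ (b (+) a)) -> ~~~a = min(1, 1 − 1.000 + 0.437) = min(1, 0.437) = 0.437
c <-> ((a \/ (b (+) a)) -> ~~~a) = 1 − |0.543 − 0.437| = 1 − 0.106 = 0.894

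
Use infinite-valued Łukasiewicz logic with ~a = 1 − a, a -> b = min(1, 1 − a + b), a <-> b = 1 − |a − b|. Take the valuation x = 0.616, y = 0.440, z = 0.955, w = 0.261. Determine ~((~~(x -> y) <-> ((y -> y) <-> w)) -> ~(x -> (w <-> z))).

0.127

x -> y = min(1, 1 − 0.616 + 0.440) = min(1, 0.824) = 0.824
~(x -> y) = 1 − 0.824 = 0.176
~~(x -> y) = 1 − 0.176 = 0.824
y -> y = min(1, 1 − 0.440 + 0.440) = min(1, 1.000) = 1.000
(y -> y) <-> w = 1 − |1.000 − 0.261| = 1 − 0.739 = 0.261
~~(x -> y) <-> ((y -> y) <-> w) = 1 − |0.824 − 0.261| = 1 − 0.563 = 0.437
w <-> z = 1 − |0.261 − 0.955| = 1 − 0.694 = 0.306
x -> (w <-> z) = min(1, 1 − 0.616 + 0.306) = min(1, 0.690) = 0.690
~(x -> (w <-> z)) = 1 − 0.690 = 0.310
(~~(x -> y) <-> ((y -> y) <-> w)) -> ~(x -> (w <-> z)) = min(1, 1 − 0.437 + 0.310) = min(1, 0.873) = 0.873
~((~~(x -> y) <-> ((y -> y) <-> w)) -> ~(x -> (w <-> z))) = 1 − 0.873 = 0.127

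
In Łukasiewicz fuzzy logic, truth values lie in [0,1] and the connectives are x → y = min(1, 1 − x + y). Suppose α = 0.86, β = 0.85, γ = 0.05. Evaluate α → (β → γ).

β → γ = min(1, 1 − 0.85 + 0.05) = min(1, 0.20) = 0.20
α → (β → γ) = min(1, 1 − 0.86 + 0.20) = min(1, 0.34) = 0.34

0.34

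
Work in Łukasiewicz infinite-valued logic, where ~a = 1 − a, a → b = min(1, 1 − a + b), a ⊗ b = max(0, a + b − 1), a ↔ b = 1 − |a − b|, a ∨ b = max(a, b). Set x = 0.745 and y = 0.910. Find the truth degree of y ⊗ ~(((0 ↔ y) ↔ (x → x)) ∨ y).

0.000

0 ↔ y = 1 − |0.000 − 0.910| = 1 − 0.910 = 0.090
x → x = min(1, 1 − 0.745 + 0.745) = min(1, 1.000) = 1.000
(0 ↔ y) ↔ (x → x) = 1 − |0.090 − 1.000| = 1 − 0.910 = 0.090
((0 ↔ y) ↔ (x → x)) ∨ y = max(0.090, 0.910) = 0.910
~(((0 ↔ y) ↔ (x → x)) ∨ y) = 1 − 0.910 = 0.090
y ⊗ ~(((0 ↔ y) ↔ (x → x)) ∨ y) = max(0, 0.910 + 0.090 − 1) = max(0, 0.000) = 0.000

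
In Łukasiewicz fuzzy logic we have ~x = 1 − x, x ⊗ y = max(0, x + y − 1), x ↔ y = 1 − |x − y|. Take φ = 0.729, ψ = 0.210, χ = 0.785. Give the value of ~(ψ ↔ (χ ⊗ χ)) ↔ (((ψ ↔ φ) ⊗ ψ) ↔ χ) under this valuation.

0.855

χ ⊗ χ = max(0, 0.785 + 0.785 − 1) = max(0, 0.570) = 0.570
ψ ↔ (χ ⊗ χ) = 1 − |0.210 − 0.570| = 1 − 0.360 = 0.640
~(ψ ↔ (χ ⊗ χ)) = 1 − 0.640 = 0.360
ψ ↔ φ = 1 − |0.210 − 0.729| = 1 − 0.519 = 0.481
(ψ ↔ φ) ⊗ ψ = max(0, 0.481 + 0.210 − 1) = max(0, -0.309) = 0.000
((ψ ↔ φ) ⊗ ψ) ↔ χ = 1 − |0.000 − 0.785| = 1 − 0.785 = 0.215
~(ψ ↔ (χ ⊗ χ)) ↔ (((ψ ↔ φ) ⊗ ψ) ↔ χ) = 1 − |0.360 − 0.215| = 1 − 0.145 = 0.855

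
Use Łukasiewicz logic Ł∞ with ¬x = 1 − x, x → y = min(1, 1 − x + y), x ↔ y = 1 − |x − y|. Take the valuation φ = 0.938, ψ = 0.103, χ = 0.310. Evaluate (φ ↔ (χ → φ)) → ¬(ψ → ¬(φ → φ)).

0.165

χ → φ = min(1, 1 − 0.310 + 0.938) = min(1, 1.628) = 1.000
φ ↔ (χ → φ) = 1 − |0.938 − 1.000| = 1 − 0.062 = 0.938
φ → φ = min(1, 1 − 0.938 + 0.938) = min(1, 1.000) = 1.000
¬(φ → φ) = 1 − 1.000 = 0.000
ψ → ¬(φ → φ) = min(1, 1 − 0.103 + 0.000) = min(1, 0.897) = 0.897
¬(ψ → ¬(φ → φ)) = 1 − 0.897 = 0.103
(φ ↔ (χ → φ)) → ¬(ψ → ¬(φ → φ)) = min(1, 1 − 0.938 + 0.103) = min(1, 0.165) = 0.165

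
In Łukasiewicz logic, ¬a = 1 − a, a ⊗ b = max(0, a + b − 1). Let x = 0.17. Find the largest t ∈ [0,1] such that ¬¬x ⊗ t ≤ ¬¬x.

¬x = 1 − 0.17 = 0.83
¬¬x = 1 − 0.83 = 0.17
So the left factor is ¬¬x = 0.17.
So the right-hand bound is ¬¬x = 0.17.
The residuum of the Łukasiewicz t-norm gives the supremum: min(1, 1 − 0.17 + 0.17).
1 − 0.17 + 0.17 = 1.00, so t = min(1, 1.00) = 1.00.
Check: 0.17 ⊗ 1.00 = max(0, 0.17) = 0.17 ≤ 0.17.

1.00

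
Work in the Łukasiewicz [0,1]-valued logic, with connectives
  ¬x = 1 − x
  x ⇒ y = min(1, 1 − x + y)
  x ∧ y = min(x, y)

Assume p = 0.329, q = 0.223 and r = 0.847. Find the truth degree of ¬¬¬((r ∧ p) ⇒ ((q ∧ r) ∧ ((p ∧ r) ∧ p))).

0.106

r ∧ p = min(0.847, 0.329) = 0.329
q ∧ r = min(0.223, 0.847) = 0.223
p ∧ r = min(0.329, 0.847) = 0.329
(p ∧ r) ∧ p = min(0.329, 0.329) = 0.329
(q ∧ r) ∧ ((p ∧ r) ∧ p) = min(0.223, 0.329) = 0.223
(r ∧ p) ⇒ ((q ∧ r) ∧ ((p ∧ r) ∧ p)) = min(1, 1 − 0.329 + 0.223) = min(1, 0.894) = 0.894
¬((r ∧ p) ⇒ ((q ∧ r) ∧ ((p ∧ r) ∧ p))) = 1 − 0.894 = 0.106
¬¬((r ∧ p) ⇒ ((q ∧ r) ∧ ((p ∧ r) ∧ p))) = 1 − 0.106 = 0.894
¬¬¬((r ∧ p) ⇒ ((q ∧ r) ∧ ((p ∧ r) ∧ p))) = 1 − 0.894 = 0.106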